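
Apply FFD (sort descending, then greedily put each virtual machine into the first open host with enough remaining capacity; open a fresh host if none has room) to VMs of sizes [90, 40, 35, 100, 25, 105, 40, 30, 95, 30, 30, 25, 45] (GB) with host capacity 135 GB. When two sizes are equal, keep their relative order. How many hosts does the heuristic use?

Sorted descending: 105, 100, 95, 90, 45, 40, 40, 35, 30, 30, 30, 25, 25.
  105 → host 1 (new)  [load 105/135]
  100 → host 2 (new)  [load 100/135]
  95 → host 3 (new)  [load 95/135]
  90 → host 4 (new)  [load 90/135]
  45 → host 4  [load 135/135]
  40 → host 3  [load 135/135]
  40 → host 5 (new)  [load 40/135]
  35 → host 2  [load 135/135]
  30 → host 1  [load 135/135]
  30 → host 5  [load 70/135]
  30 → host 5  [load 100/135]
  25 → host 5  [load 125/135]
  25 → host 6 (new)  [load 25/135]
6 hosts opened.

6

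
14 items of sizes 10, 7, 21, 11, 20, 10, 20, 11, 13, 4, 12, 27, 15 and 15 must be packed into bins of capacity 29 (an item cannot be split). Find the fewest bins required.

8

Total = 27 + 21 + 20 + 20 + 15 + 15 + 13 + 12 + 11 + 11 + 10 + 10 + 7 + 4 = 196.
Lower bound: ⌈196/29⌉ = 7 bins.
A packing using 8 bins:
  bin 1: 27 = 27
  bin 2: 21 + 7 = 28
  bin 3: 20 + 4 = 24
  bin 4: 20 = 20
  bin 5: 15 + 13 = 28
  bin 6: 15 + 12 = 27
  bin 7: 11 + 11 = 22
  bin 8: 10 + 10 = 20
No arrangement into 7 bins stays within capacity, so 8 is optimal.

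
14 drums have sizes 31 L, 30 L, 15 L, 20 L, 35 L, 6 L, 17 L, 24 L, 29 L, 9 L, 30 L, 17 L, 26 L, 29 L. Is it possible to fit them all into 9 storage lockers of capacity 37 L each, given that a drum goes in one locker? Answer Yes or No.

No

Total = 318 L; ⌈318/37⌉ = 9.
The bound of 9 does not rule out 9, but exhaustive search shows no assignment into 9 storage lockers of capacity 37 L exists — the minimum is 10.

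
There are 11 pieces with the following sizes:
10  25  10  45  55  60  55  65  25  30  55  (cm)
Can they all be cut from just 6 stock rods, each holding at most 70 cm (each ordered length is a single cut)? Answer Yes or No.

No

Total = 435 cm; ⌈435/70⌉ = 7.
At least 7 stock rods are required, but only 6 are allowed.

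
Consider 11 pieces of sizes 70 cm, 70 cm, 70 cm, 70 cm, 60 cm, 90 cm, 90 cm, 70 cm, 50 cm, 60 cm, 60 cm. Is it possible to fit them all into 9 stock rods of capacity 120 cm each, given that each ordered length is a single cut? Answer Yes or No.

A valid assignment using 9 stock rods:
  stock rod 1: 90 = 90
  stock rod 2: 90 = 90
  stock rod 3: 70 + 50 = 120
  stock rod 4: 70 = 70
  stock rod 5: 70 = 70
  stock rod 6: 70 = 70
  stock rod 7: 70 = 70
  stock rod 8: 60 + 60 = 120
  stock rod 9: 60 = 60
Every load is within 120 cm, so 9 stock rods suffice.

Yes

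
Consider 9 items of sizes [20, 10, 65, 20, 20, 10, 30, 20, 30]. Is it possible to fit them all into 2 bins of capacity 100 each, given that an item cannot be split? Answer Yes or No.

Total = 225; ⌈225/100⌉ = 3.
At least 3 bins are required, but only 2 are allowed.

No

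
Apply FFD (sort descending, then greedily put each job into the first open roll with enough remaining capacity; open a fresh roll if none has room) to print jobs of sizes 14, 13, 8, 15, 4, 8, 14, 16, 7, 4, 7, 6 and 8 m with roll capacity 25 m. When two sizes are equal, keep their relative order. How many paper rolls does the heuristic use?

6

Sorted descending: 16, 15, 14, 14, 13, 8, 8, 8, 7, 7, 6, 4, 4.
  16 → roll 1 (new)  [load 16/25]
  15 → roll 2 (new)  [load 15/25]
  14 → roll 3 (new)  [load 14/25]
  14 → roll 4 (new)  [load 14/25]
  13 → roll 5 (new)  [load 13/25]
  8 → roll 1  [load 24/25]
  8 → roll 2  [load 23/25]
  8 → roll 3  [load 22/25]
  7 → roll 4  [load 21/25]
  7 → roll 5  [load 20/25]
  6 → roll 6 (new)  [load 6/25]
  4 → roll 4  [load 25/25]
  4 → roll 5  [load 24/25]
6 paper rolls opened.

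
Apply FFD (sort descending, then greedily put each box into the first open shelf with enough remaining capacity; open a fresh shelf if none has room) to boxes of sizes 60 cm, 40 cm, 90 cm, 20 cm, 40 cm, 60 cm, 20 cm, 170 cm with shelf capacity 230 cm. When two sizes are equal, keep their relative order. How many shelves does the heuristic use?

Sorted descending: 170, 90, 60, 60, 40, 40, 20, 20.
  170 → shelf 1 (new)  [load 170/230]
  90 → shelf 2 (new)  [load 90/230]
  60 → shelf 1  [load 230/230]
  60 → shelf 2  [load 150/230]
  40 → shelf 2  [load 190/230]
  40 → shelf 2  [load 230/230]
  20 → shelf 3 (new)  [load 20/230]
  20 → shelf 3  [load 40/230]
3 shelves opened.

3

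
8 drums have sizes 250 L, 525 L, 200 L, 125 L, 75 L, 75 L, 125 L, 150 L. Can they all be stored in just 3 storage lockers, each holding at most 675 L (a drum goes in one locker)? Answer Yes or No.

A valid assignment using 3 storage lockers:
  locker 1: 525 + 150 = 675
  locker 2: 250 + 200 + 125 + 75 = 650
  locker 3: 125 + 75 = 200
Every load is within 675 L, so 3 storage lockers suffice.

Yes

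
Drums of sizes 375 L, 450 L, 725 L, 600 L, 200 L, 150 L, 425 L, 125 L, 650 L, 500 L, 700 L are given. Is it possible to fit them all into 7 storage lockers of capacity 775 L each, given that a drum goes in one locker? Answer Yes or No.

Total = 4900 L; ⌈4900/775⌉ = 7.
The bound of 7 does not rule out 7, but exhaustive search shows no assignment into 7 storage lockers of capacity 775 L exists — the minimum is 8.

No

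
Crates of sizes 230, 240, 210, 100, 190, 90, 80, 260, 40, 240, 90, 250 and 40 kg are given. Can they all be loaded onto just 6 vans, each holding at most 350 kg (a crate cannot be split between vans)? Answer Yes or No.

No

Total = 2060 kg; ⌈2060/350⌉ = 6.
7 crates each exceed half the capacity and cannot share a van, forcing at least 7 vans.
At least 7 vans are required, but only 6 are allowed.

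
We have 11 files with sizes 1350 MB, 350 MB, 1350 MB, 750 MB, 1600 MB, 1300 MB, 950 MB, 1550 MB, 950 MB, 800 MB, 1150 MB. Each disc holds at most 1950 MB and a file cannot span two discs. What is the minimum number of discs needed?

8

Total = 1600 + 1550 + 1350 + 1350 + 1300 + 1150 + 950 + 950 + 800 + 750 + 350 = 12100 MB.
Lower bound: ⌈12100/1950⌉ = 7 discs.
A packing using 8 discs:
  disc 1: 1600 + 350 = 1950
  disc 2: 1550 = 1550
  disc 3: 1350 = 1350
  disc 4: 1350 = 1350
  disc 5: 1300 = 1300
  disc 6: 1150 + 800 = 1950
  disc 7: 950 + 950 = 1900
  disc 8: 750 = 750
No arrangement into 7 discs stays within capacity, so 8 is optimal.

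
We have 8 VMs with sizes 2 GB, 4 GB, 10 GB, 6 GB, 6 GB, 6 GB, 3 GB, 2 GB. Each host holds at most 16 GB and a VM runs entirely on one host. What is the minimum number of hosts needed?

3

Total = 10 + 6 + 6 + 6 + 4 + 3 + 2 + 2 = 39 GB.
Lower bound: ⌈39/16⌉ = 3 hosts.
A packing using 3 hosts:
  host 1: 10 + 6 = 16
  host 2: 6 + 6 + 4 = 16
  host 3: 3 + 2 + 2 = 7
This matches the lower bound, so 3 is optimal.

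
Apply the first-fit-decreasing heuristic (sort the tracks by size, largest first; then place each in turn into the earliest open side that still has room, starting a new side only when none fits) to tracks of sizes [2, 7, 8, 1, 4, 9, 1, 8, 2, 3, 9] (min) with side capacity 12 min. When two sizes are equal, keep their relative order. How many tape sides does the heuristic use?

Sorted descending: 9, 9, 8, 8, 7, 4, 3, 2, 2, 1, 1.
  9 → side 1 (new)  [load 9/12]
  9 → side 2 (new)  [load 9/12]
  8 → side 3 (new)  [load 8/12]
  8 → side 4 (new)  [load 8/12]
  7 → side 5 (new)  [load 7/12]
  4 → side 3  [load 12/12]
  3 → side 1  [load 12/12]
  2 → side 2  [load 11/12]
  2 → side 4  [load 10/12]
  1 → side 2  [load 12/12]
  1 → side 4  [load 11/12]
5 tape sides opened.

5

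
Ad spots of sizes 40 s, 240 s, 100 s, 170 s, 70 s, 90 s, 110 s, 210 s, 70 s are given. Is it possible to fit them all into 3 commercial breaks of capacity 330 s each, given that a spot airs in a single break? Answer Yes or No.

Total = 1100 s; ⌈1100/330⌉ = 4.
At least 4 commercial breaks are required, but only 3 are allowed.

No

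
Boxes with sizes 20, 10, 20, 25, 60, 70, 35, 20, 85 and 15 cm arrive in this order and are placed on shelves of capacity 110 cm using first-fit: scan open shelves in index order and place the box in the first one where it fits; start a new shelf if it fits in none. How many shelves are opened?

4

  20 → shelf 1 (new)  [load 20/110]
  10 → shelf 1  [load 30/110]
  20 → shelf 1  [load 50/110]
  25 → shelf 1  [load 75/110]
  60 → shelf 2 (new)  [load 60/110]
  70 → shelf 3 (new)  [load 70/110]
  35 → shelf 1  [load 110/110]
  20 → shelf 2  [load 80/110]
  85 → shelf 4 (new)  [load 85/110]
  15 → shelf 2  [load 95/110]
4 shelves opened.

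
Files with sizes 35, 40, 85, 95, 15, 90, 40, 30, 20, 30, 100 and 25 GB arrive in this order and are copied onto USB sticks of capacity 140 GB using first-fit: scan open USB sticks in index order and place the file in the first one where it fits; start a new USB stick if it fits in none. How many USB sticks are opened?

5

  35 → USB stick 1 (new)  [load 35/140]
  40 → USB stick 1  [load 75/140]
  85 → USB stick 2 (new)  [load 85/140]
  95 → USB stick 3 (new)  [load 95/140]
  15 → USB stick 1  [load 90/140]
  90 → USB stick 4 (new)  [load 90/140]
  40 → USB stick 1  [load 130/140]
  30 → USB stick 2  [load 115/140]
  20 → USB stick 2  [load 135/140]
  30 → USB stick 3  [load 125/140]
  100 → USB stick 5 (new)  [load 100/140]
  25 → USB stick 4  [load 115/140]
5 USB sticks opened.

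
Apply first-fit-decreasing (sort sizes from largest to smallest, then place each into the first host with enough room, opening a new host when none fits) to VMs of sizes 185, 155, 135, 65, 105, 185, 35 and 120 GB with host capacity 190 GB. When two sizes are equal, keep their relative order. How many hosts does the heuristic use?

6

Sorted descending: 185, 185, 155, 135, 120, 105, 65, 35.
  185 → host 1 (new)  [load 185/190]
  185 → host 2 (new)  [load 185/190]
  155 → host 3 (new)  [load 155/190]
  135 → host 4 (new)  [load 135/190]
  120 → host 5 (new)  [load 120/190]
  105 → host 6 (new)  [load 105/190]
  65 → host 5  [load 185/190]
  35 → host 3  [load 190/190]
6 hosts opened.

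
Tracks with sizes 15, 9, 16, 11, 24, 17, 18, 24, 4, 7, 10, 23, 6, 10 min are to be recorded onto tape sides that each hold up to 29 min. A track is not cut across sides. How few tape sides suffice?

8

Total = 24 + 24 + 23 + 18 + 17 + 16 + 15 + 11 + 10 + 10 + 9 + 7 + 6 + 4 = 194 min.
Lower bound: ⌈194/29⌉ = 7 tape sides.
A packing using 8 tape sides:
  side 1: 24 + 4 = 28
  side 2: 24 = 24
  side 3: 23 + 6 = 29
  side 4: 18 + 11 = 29
  side 5: 17 + 10 = 27
  side 6: 16 + 10 = 26
  side 7: 15 + 9 = 24
  side 8: 7 = 7
No arrangement into 7 tape sides stays within capacity, so 8 is optimal.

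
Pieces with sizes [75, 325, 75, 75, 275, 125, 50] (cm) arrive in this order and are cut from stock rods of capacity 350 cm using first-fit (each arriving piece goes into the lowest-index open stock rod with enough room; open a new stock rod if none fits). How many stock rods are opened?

  75 → stock rod 1 (new)  [load 75/350]
  325 → stock rod 2 (new)  [load 325/350]
  75 → stock rod 1  [load 150/350]
  75 → stock rod 1  [load 225/350]
  275 → stock rod 3 (new)  [load 275/350]
  125 → stock rod 1  [load 350/350]
  50 → stock rod 3  [load 325/350]
3 stock rods opened.

3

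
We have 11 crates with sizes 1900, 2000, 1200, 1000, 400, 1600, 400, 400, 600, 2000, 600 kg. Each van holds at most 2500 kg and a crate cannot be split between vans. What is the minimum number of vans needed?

Total = 2000 + 2000 + 1900 + 1600 + 1200 + 1000 + 600 + 600 + 400 + 400 + 400 = 12100 kg.
Lower bound: ⌈12100/2500⌉ = 5 vans.
A packing using 6 vans:
  van 1: 2000 + 400 = 2400
  van 2: 2000 + 400 = 2400
  van 3: 1900 + 600 = 2500
  van 4: 1600 + 600 = 2200
  van 5: 1200 + 1000 = 2200
  van 6: 400 = 400
No arrangement into 5 vans stays within capacity, so 6 is optimal.

6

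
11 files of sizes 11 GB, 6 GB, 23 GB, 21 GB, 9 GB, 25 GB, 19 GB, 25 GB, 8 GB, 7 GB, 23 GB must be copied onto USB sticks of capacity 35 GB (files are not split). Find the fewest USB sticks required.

6

Total = 25 + 25 + 23 + 23 + 21 + 19 + 11 + 9 + 8 + 7 + 6 = 177 GB.
Lower bound: ⌈177/35⌉ = 6 USB sticks.
A packing using 6 USB sticks:
  USB stick 1: 25 + 9 = 34
  USB stick 2: 25 + 8 = 33
  USB stick 3: 23 + 11 = 34
  USB stick 4: 23 + 7 = 30
  USB stick 5: 21 + 6 = 27
  USB stick 6: 19 = 19
This matches the lower bound, so 6 is optimal.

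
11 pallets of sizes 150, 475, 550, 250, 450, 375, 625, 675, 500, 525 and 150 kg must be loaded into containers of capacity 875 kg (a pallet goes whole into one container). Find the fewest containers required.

7

Total = 675 + 625 + 550 + 525 + 500 + 475 + 450 + 375 + 250 + 150 + 150 = 4725 kg.
Lower bound: ⌈4725/875⌉ = 6 containers.
Also, 7 pallets each exceed 875/2 kg, and no two of those can share a container, so at least 7 containers are needed.
A packing using 7 containers:
  container 1: 675 + 150 = 825
  container 2: 625 + 250 = 875
  container 3: 550 + 150 = 700
  container 4: 525 = 525
  container 5: 500 + 375 = 875
  container 6: 475 = 475
  container 7: 450 = 450
This matches the lower bound, so 7 is optimal.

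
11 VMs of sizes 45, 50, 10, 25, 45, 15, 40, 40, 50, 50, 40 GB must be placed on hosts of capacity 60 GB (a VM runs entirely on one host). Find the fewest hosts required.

9

Total = 50 + 50 + 50 + 45 + 45 + 40 + 40 + 40 + 25 + 15 + 10 = 410 GB.
Lower bound: ⌈410/60⌉ = 7 hosts.
Also, 8 VMs each exceed 30 GB, and no two of those can share a host, so at least 8 hosts are needed.
A packing using 9 hosts:
  host 1: 50 + 10 = 60
  host 2: 50 = 50
  host 3: 50 = 50
  host 4: 45 + 15 = 60
  host 5: 45 = 45
  host 6: 40 = 40
  host 7: 40 = 40
  host 8: 40 = 40
  host 9: 25 = 25
No arrangement into 8 hosts stays within capacity, so 9 is optimal.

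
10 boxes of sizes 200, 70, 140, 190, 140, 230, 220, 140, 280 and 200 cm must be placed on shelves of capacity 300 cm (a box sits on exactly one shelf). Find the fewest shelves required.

8

Total = 280 + 230 + 220 + 200 + 200 + 190 + 140 + 140 + 140 + 70 = 1810 cm.
Lower bound: ⌈1810/300⌉ = 7 shelves.
A packing using 8 shelves:
  shelf 1: 280 = 280
  shelf 2: 230 + 70 = 300
  shelf 3: 220 = 220
  shelf 4: 200 = 200
  shelf 5: 200 = 200
  shelf 6: 190 = 190
  shelf 7: 140 + 140 = 280
  shelf 8: 140 = 140
No arrangement into 7 shelves stays within capacity, so 8 is optimal.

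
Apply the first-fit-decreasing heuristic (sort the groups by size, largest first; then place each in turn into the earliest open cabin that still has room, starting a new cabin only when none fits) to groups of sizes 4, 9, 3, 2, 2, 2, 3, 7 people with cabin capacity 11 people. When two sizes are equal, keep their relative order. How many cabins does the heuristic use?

Sorted descending: 9, 7, 4, 3, 3, 2, 2, 2.
  9 → cabin 1 (new)  [load 9/11]
  7 → cabin 2 (new)  [load 7/11]
  4 → cabin 2  [load 11/11]
  3 → cabin 3 (new)  [load 3/11]
  3 → cabin 3  [load 6/11]
  2 → cabin 1  [load 11/11]
  2 → cabin 3  [load 8/11]
  2 → cabin 3  [load 10/11]
3 cabins opened.

3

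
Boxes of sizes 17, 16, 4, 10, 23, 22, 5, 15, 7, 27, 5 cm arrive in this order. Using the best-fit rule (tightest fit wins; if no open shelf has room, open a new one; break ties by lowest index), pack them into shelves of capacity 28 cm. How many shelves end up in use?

6

  17 → shelf 1 (new)  [load 17/28]
  16 → shelf 2 (new)  [load 16/28]
  4 → shelf 1  [load 21/28]
  10 → shelf 2  [load 26/28]
  23 → shelf 3 (new)  [load 23/28]
  22 → shelf 4 (new)  [load 22/28]
  5 → shelf 3  [load 28/28]
  15 → shelf 5 (new)  [load 15/28]
  7 → shelf 1  [load 28/28]
  27 → shelf 6 (new)  [load 27/28]
  5 → shelf 4  [load 27/28]
6 shelves opened.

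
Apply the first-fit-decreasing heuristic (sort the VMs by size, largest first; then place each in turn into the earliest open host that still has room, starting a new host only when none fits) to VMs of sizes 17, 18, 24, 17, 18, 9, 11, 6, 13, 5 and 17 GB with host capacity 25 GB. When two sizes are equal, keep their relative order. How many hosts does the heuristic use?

8

Sorted descending: 24, 18, 18, 17, 17, 17, 13, 11, 9, 6, 5.
  24 → host 1 (new)  [load 24/25]
  18 → host 2 (new)  [load 18/25]
  18 → host 3 (new)  [load 18/25]
  17 → host 4 (new)  [load 17/25]
  17 → host 5 (new)  [load 17/25]
  17 → host 6 (new)  [load 17/25]
  13 → host 7 (new)  [load 13/25]
  11 → host 7  [load 24/25]
  9 → host 8 (new)  [load 9/25]
  6 → host 2  [load 24/25]
  5 → host 3  [load 23/25]
8 hosts opened.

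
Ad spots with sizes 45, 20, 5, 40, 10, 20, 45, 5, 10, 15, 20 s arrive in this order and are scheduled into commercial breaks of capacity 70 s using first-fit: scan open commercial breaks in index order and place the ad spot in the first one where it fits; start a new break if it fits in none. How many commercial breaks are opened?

  45 → break 1 (new)  [load 45/70]
  20 → break 1  [load 65/70]
  5 → break 1  [load 70/70]
  40 → break 2 (new)  [load 40/70]
  10 → break 2  [load 50/70]
  20 → break 2  [load 70/70]
  45 → break 3 (new)  [load 45/70]
  5 → break 3  [load 50/70]
  10 → break 3  [load 60/70]
  15 → break 4 (new)  [load 15/70]
  20 → break 4  [load 35/70]
4 commercial breaks opened.

4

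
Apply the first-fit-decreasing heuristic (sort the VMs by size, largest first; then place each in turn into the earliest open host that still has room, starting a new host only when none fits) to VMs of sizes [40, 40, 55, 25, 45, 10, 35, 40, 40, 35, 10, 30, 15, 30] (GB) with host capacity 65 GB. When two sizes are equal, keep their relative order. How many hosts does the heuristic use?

Sorted descending: 55, 45, 40, 40, 40, 40, 35, 35, 30, 30, 25, 15, 10, 10.
  55 → host 1 (new)  [load 55/65]
  45 → host 2 (new)  [load 45/65]
  40 → host 3 (new)  [load 40/65]
  40 → host 4 (new)  [load 40/65]
  40 → host 5 (new)  [load 40/65]
  40 → host 6 (new)  [load 40/65]
  35 → host 7 (new)  [load 35/65]
  35 → host 8 (new)  [load 35/65]
  30 → host 7  [load 65/65]
  30 → host 8  [load 65/65]
  25 → host 3  [load 65/65]
  15 → host 2  [load 60/65]
  10 → host 1  [load 65/65]
  10 → host 4  [load 50/65]
8 hosts opened.

8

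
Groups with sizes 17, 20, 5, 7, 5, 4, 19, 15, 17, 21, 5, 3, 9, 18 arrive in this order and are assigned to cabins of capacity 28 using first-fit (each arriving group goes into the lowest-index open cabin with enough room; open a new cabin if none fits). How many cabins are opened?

  17 → cabin 1 (new)  [load 17/28]
  20 → cabin 2 (new)  [load 20/28]
  5 → cabin 1  [load 22/28]
  7 → cabin 2  [load 27/28]
  5 → cabin 1  [load 27/28]
  4 → cabin 3 (new)  [load 4/28]
  19 → cabin 3  [load 23/28]
  15 → cabin 4 (new)  [load 15/28]
  17 → cabin 5 (new)  [load 17/28]
  21 → cabin 6 (new)  [load 21/28]
  5 → cabin 3  [load 28/28]
  3 → cabin 4  [load 18/28]
  9 → cabin 4  [load 27/28]
  18 → cabin 7 (new)  [load 18/28]
7 cabins opened.

7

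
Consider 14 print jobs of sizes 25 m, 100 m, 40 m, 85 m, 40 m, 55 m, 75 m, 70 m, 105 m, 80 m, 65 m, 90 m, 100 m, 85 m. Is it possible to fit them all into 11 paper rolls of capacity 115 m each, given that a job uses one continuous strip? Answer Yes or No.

A valid assignment using 11 paper rolls:
  roll 1: 105 = 105
  roll 2: 100 = 100
  roll 3: 100 = 100
  roll 4: 90 + 25 = 115
  roll 5: 85 = 85
  roll 6: 85 = 85
  roll 7: 80 = 80
  roll 8: 75 + 40 = 115
  roll 9: 70 + 40 = 110
  roll 10: 65 = 65
  roll 11: 55 = 55
Every load is within 115 m, so 11 paper rolls suffice.

Yes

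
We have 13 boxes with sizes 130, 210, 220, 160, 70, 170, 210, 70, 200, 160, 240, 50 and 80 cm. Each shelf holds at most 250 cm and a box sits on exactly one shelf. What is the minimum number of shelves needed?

9

Total = 240 + 220 + 210 + 210 + 200 + 170 + 160 + 160 + 130 + 80 + 70 + 70 + 50 = 1970 cm.
Lower bound: ⌈1970/250⌉ = 8 shelves.
Also, 9 boxes each exceed 125 cm, and no two of those can share a shelf, so at least 9 shelves are needed.
A packing using 9 shelves:
  shelf 1: 240 = 240
  shelf 2: 220 = 220
  shelf 3: 210 = 210
  shelf 4: 210 = 210
  shelf 5: 200 + 50 = 250
  shelf 6: 170 + 80 = 250
  shelf 7: 160 + 70 = 230
  shelf 8: 160 + 70 = 230
  shelf 9: 130 = 130
This matches the lower bound, so 9 is optimal.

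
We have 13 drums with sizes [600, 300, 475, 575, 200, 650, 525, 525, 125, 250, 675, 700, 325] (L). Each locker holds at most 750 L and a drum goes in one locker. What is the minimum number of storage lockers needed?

Total = 700 + 675 + 650 + 600 + 575 + 525 + 525 + 475 + 325 + 300 + 250 + 200 + 125 = 5925 L.
Lower bound: ⌈5925/750⌉ = 8 storage lockers.
A packing using 9 storage lockers:
  locker 1: 700 = 700
  locker 2: 675 = 675
  locker 3: 650 = 650
  locker 4: 600 + 125 = 725
  locker 5: 575 = 575
  locker 6: 525 + 200 = 725
  locker 7: 525 = 525
  locker 8: 475 + 250 = 725
  locker 9: 325 + 300 = 625
No arrangement into 8 storage lockers stays within capacity, so 9 is optimal.

9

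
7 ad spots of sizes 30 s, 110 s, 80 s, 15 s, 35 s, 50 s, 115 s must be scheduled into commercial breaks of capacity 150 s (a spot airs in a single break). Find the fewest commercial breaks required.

Total = 115 + 110 + 80 + 50 + 35 + 30 + 15 = 435 s.
Lower bound: ⌈435/150⌉ = 3 commercial breaks.
A packing using 3 commercial breaks:
  break 1: 115 + 35 = 150
  break 2: 110 + 30 = 140
  break 3: 80 + 50 + 15 = 145
This matches the lower bound, so 3 is optimal.

3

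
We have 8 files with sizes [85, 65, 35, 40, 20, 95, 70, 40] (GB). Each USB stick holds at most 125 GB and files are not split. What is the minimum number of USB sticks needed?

4

Total = 95 + 85 + 70 + 65 + 40 + 40 + 35 + 20 = 450 GB.
Lower bound: ⌈450/125⌉ = 4 USB sticks.
A packing using 4 USB sticks:
  USB stick 1: 95 + 20 = 115
  USB stick 2: 85 + 40 = 125
  USB stick 3: 70 + 40 = 110
  USB stick 4: 65 + 35 = 100
This matches the lower bound, so 4 is optimal.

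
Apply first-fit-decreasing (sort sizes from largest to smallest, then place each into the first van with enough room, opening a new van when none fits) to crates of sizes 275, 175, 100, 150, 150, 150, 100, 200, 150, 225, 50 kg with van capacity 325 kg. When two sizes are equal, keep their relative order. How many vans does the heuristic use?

Sorted descending: 275, 225, 200, 175, 150, 150, 150, 150, 100, 100, 50.
  275 → van 1 (new)  [load 275/325]
  225 → van 2 (new)  [load 225/325]
  200 → van 3 (new)  [load 200/325]
  175 → van 4 (new)  [load 175/325]
  150 → van 4  [load 325/325]
  150 → van 5 (new)  [load 150/325]
  150 → van 5  [load 300/325]
  150 → van 6 (new)  [load 150/325]
  100 → van 2  [load 325/325]
  100 → van 3  [load 300/325]
  50 → van 1  [load 325/325]
6 vans opened.

6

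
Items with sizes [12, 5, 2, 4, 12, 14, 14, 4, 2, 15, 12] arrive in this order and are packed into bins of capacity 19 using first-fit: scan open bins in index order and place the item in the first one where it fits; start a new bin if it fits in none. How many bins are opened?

6

  12 → bin 1 (new)  [load 12/19]
  5 → bin 1  [load 17/19]
  2 → bin 1  [load 19/19]
  4 → bin 2 (new)  [load 4/19]
  12 → bin 2  [load 16/19]
  14 → bin 3 (new)  [load 14/19]
  14 → bin 4 (new)  [load 14/19]
  4 → bin 3  [load 18/19]
  2 → bin 2  [load 18/19]
  15 → bin 5 (new)  [load 15/19]
  12 → bin 6 (new)  [load 12/19]
6 bins opened.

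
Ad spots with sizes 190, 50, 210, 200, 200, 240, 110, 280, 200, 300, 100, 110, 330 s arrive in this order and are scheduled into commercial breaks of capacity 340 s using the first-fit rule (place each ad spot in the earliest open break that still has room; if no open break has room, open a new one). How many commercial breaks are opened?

  190 → break 1 (new)  [load 190/340]
  50 → break 1  [load 240/340]
  210 → break 2 (new)  [load 210/340]
  200 → break 3 (new)  [load 200/340]
  200 → break 4 (new)  [load 200/340]
  240 → break 5 (new)  [load 240/340]
  110 → break 2  [load 320/340]
  280 → break 6 (new)  [load 280/340]
  200 → break 7 (new)  [load 200/340]
  300 → break 8 (new)  [load 300/340]
  100 → break 1  [load 340/340]
  110 → break 3  [load 310/340]
  330 → break 9 (new)  [load 330/340]
9 commercial breaks opened.

9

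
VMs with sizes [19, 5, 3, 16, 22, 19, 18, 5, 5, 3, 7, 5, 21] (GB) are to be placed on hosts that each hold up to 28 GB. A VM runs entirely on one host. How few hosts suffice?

6

Total = 22 + 21 + 19 + 19 + 18 + 16 + 7 + 5 + 5 + 5 + 5 + 3 + 3 = 148 GB.
Lower bound: ⌈148/28⌉ = 6 hosts.
A packing using 6 hosts:
  host 1: 22 + 5 = 27
  host 2: 21 + 7 = 28
  host 3: 19 + 5 + 3 = 27
  host 4: 19 + 5 + 3 = 27
  host 5: 18 + 5 = 23
  host 6: 16 = 16
This matches the lower bound, so 6 is optimal.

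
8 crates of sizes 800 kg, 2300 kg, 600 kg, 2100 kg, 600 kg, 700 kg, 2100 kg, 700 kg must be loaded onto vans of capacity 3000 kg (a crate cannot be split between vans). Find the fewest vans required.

4

Total = 2300 + 2100 + 2100 + 800 + 700 + 700 + 600 + 600 = 9900 kg.
Lower bound: ⌈9900/3000⌉ = 4 vans.
A packing using 4 vans:
  van 1: 2300 + 700 = 3000
  van 2: 2100 + 800 = 2900
  van 3: 2100 + 700 = 2800
  van 4: 600 + 600 = 1200
This matches the lower bound, so 4 is optimal.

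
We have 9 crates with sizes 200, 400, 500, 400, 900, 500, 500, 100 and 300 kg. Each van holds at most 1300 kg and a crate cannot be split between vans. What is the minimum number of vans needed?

3

Total = 900 + 500 + 500 + 500 + 400 + 400 + 300 + 200 + 100 = 3800 kg.
Lower bound: ⌈3800/1300⌉ = 3 vans.
A packing using 3 vans:
  van 1: 900 + 400 = 1300
  van 2: 500 + 500 + 300 = 1300
  van 3: 500 + 400 + 200 + 100 = 1200
This matches the lower bound, so 3 is optimal.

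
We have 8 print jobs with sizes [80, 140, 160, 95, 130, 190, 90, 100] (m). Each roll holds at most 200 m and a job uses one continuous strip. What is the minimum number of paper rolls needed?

Total = 190 + 160 + 140 + 130 + 100 + 95 + 90 + 80 = 985 m.
Lower bound: ⌈985/200⌉ = 5 paper rolls.
A packing using 6 paper rolls:
  roll 1: 190 = 190
  roll 2: 160 = 160
  roll 3: 140 = 140
  roll 4: 130 = 130
  roll 5: 100 + 95 = 195
  roll 6: 90 + 80 = 170
No arrangement into 5 paper rolls stays within capacity, so 6 is optimal.

6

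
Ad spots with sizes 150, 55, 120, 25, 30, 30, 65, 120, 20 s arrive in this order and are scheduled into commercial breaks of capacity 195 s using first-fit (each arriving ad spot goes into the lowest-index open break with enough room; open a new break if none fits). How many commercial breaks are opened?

4

  150 → break 1 (new)  [load 150/195]
  55 → break 2 (new)  [load 55/195]
  120 → break 2  [load 175/195]
  25 → break 1  [load 175/195]
  30 → break 3 (new)  [load 30/195]
  30 → break 3  [load 60/195]
  65 → break 3  [load 125/195]
  120 → break 4 (new)  [load 120/195]
  20 → break 1  [load 195/195]
4 commercial breaks opened.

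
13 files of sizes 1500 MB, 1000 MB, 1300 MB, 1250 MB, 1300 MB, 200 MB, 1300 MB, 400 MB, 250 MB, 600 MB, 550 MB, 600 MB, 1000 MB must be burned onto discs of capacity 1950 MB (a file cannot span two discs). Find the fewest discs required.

Total = 1500 + 1300 + 1300 + 1300 + 1250 + 1000 + 1000 + 600 + 600 + 550 + 400 + 250 + 200 = 11250 MB.
Lower bound: ⌈11250/1950⌉ = 6 discs.
Also, 7 files each exceed 975 MB, and no two of those can share a disc, so at least 7 discs are needed.
A packing using 7 discs:
  disc 1: 1500 + 400 = 1900
  disc 2: 1300 + 600 = 1900
  disc 3: 1300 + 600 = 1900
  disc 4: 1300 + 550 = 1850
  disc 5: 1250 + 250 + 200 = 1700
  disc 6: 1000 = 1000
  disc 7: 1000 = 1000
This matches the lower bound, so 7 is optimal.

7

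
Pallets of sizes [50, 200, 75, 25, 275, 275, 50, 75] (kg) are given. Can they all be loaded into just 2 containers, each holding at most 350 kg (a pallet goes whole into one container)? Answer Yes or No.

Total = 1025 kg; ⌈1025/350⌉ = 3.
At least 3 containers are required, but only 2 are allowed.

No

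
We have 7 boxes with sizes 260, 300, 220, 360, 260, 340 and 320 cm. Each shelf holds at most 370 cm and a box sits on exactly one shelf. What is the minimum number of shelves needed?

Total = 360 + 340 + 320 + 300 + 260 + 260 + 220 = 2060 cm.
Lower bound: ⌈2060/370⌉ = 6 shelves.
Also, 7 boxes each exceed 185 cm, and no two of those can share a shelf, so at least 7 shelves are needed.
A packing using 7 shelves:
  shelf 1: 360 = 360
  shelf 2: 340 = 340
  shelf 3: 320 = 320
  shelf 4: 300 = 300
  shelf 5: 260 = 260
  shelf 6: 260 = 260
  shelf 7: 220 = 220
This matches the lower bound, so 7 is optimal.

7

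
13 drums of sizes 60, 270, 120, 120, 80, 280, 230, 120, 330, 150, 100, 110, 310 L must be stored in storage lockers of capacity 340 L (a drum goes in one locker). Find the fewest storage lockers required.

Total = 330 + 310 + 280 + 270 + 230 + 150 + 120 + 120 + 120 + 110 + 100 + 80 + 60 = 2280 L.
Lower bound: ⌈2280/340⌉ = 7 storage lockers.
A packing using 8 storage lockers:
  locker 1: 330 = 330
  locker 2: 310 = 310
  locker 3: 280 + 60 = 340
  locker 4: 270 = 270
  locker 5: 230 + 110 = 340
  locker 6: 150 + 120 = 270
  locker 7: 120 + 120 + 100 = 340
  locker 8: 80 = 80
No arrangement into 7 storage lockers stays within capacity, so 8 is optimal.

8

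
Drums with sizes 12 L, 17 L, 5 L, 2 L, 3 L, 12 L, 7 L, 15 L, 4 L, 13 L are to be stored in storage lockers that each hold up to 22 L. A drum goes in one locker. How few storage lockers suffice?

5

Total = 17 + 15 + 13 + 12 + 12 + 7 + 5 + 4 + 3 + 2 = 90 L.
Lower bound: ⌈90/22⌉ = 5 storage lockers.
A packing using 5 storage lockers:
  locker 1: 17 + 5 = 22
  locker 2: 15 + 7 = 22
  locker 3: 13 + 4 + 3 + 2 = 22
  locker 4: 12 = 12
  locker 5: 12 = 12
This matches the lower bound, so 5 is optimal.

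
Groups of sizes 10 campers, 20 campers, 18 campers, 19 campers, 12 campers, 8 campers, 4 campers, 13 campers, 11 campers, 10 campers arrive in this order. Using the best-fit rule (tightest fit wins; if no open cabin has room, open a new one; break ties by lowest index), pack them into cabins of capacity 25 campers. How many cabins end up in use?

  10 → cabin 1 (new)  [load 10/25]
  20 → cabin 2 (new)  [load 20/25]
  18 → cabin 3 (new)  [load 18/25]
  19 → cabin 4 (new)  [load 19/25]
  12 → cabin 1  [load 22/25]
  8 → cabin 5 (new)  [load 8/25]
  4 → cabin 2  [load 24/25]
  13 → cabin 5  [load 21/25]
  11 → cabin 6 (new)  [load 11/25]
  10 → cabin 6  [load 21/25]
6 cabins opened.

6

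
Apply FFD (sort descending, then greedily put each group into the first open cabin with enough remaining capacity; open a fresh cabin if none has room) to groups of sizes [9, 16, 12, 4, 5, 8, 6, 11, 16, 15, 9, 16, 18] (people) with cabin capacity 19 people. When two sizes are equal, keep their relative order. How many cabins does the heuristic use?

Sorted descending: 18, 16, 16, 16, 15, 12, 11, 9, 9, 8, 6, 5, 4.
  18 → cabin 1 (new)  [load 18/19]
  16 → cabin 2 (new)  [load 16/19]
  16 → cabin 3 (new)  [load 16/19]
  16 → cabin 4 (new)  [load 16/19]
  15 → cabin 5 (new)  [load 15/19]
  12 → cabin 6 (new)  [load 12/19]
  11 → cabin 7 (new)  [load 11/19]
  9 → cabin 8 (new)  [load 9/19]
  9 → cabin 8  [load 18/19]
  8 → cabin 7  [load 19/19]
  6 → cabin 6  [load 18/19]
  5 → cabin 9 (new)  [load 5/19]
  4 → cabin 5  [load 19/19]
9 cabins opened.

9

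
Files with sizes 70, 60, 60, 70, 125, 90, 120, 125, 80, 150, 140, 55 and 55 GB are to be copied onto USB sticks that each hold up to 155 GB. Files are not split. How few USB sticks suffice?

Total = 150 + 140 + 125 + 125 + 120 + 90 + 80 + 70 + 70 + 60 + 60 + 55 + 55 = 1200 GB.
Lower bound: ⌈1200/155⌉ = 8 USB sticks.
A packing using 9 USB sticks:
  USB stick 1: 150 = 150
  USB stick 2: 140 = 140
  USB stick 3: 125 = 125
  USB stick 4: 125 = 125
  USB stick 5: 120 = 120
  USB stick 6: 90 + 60 = 150
  USB stick 7: 80 + 70 = 150
  USB stick 8: 70 + 60 = 130
  USB stick 9: 55 + 55 = 110
No arrangement into 8 USB sticks stays within capacity, so 9 is optimal.

9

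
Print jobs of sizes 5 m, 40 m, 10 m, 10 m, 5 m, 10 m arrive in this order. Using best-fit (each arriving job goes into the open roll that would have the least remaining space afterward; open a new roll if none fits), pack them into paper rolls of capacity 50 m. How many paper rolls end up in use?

2

  5 → roll 1 (new)  [load 5/50]
  40 → roll 1  [load 45/50]
  10 → roll 2 (new)  [load 10/50]
  10 → roll 2  [load 20/50]
  5 → roll 1  [load 50/50]
  10 → roll 2  [load 30/50]
2 paper rolls opened.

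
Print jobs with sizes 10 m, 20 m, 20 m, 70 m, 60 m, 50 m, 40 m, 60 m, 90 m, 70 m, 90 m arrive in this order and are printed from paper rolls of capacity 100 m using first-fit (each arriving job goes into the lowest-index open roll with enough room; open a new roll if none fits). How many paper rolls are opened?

7

  10 → roll 1 (new)  [load 10/100]
  20 → roll 1  [load 30/100]
  20 → roll 1  [load 50/100]
  70 → roll 2 (new)  [load 70/100]
  60 → roll 3 (new)  [load 60/100]
  50 → roll 1  [load 100/100]
  40 → roll 3  [load 100/100]
  60 → roll 4 (new)  [load 60/100]
  90 → roll 5 (new)  [load 90/100]
  70 → roll 6 (new)  [load 70/100]
  90 → roll 7 (new)  [load 90/100]
7 paper rolls opened.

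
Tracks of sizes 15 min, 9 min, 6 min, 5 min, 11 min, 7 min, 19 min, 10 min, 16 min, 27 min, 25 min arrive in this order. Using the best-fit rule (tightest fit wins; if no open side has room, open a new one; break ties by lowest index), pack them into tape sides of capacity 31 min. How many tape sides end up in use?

6

  15 → side 1 (new)  [load 15/31]
  9 → side 1  [load 24/31]
  6 → side 1  [load 30/31]
  5 → side 2 (new)  [load 5/31]
  11 → side 2  [load 16/31]
  7 → side 2  [load 23/31]
  19 → side 3 (new)  [load 19/31]
  10 → side 3  [load 29/31]
  16 → side 4 (new)  [load 16/31]
  27 → side 5 (new)  [load 27/31]
  25 → side 6 (new)  [load 25/31]
6 tape sides opened.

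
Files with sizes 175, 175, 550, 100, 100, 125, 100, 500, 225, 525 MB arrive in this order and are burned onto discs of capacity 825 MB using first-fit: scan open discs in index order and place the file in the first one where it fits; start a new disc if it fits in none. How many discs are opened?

  175 → disc 1 (new)  [load 175/825]
  175 → disc 1  [load 350/825]
  550 → disc 2 (new)  [load 550/825]
  100 → disc 1  [load 450/825]
  100 → disc 1  [load 550/825]
  125 → disc 1  [load 675/825]
  100 → disc 1  [load 775/825]
  500 → disc 3 (new)  [load 500/825]
  225 → disc 2  [load 775/825]
  525 → disc 4 (new)  [load 525/825]
4 discs opened.

4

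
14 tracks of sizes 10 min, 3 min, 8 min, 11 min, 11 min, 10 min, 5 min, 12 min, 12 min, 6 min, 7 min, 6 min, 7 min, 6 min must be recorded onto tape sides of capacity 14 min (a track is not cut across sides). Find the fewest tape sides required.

Total = 12 + 12 + 11 + 11 + 10 + 10 + 8 + 7 + 7 + 6 + 6 + 6 + 5 + 3 = 114 min.
Lower bound: ⌈114/14⌉ = 9 tape sides.
A packing using 10 tape sides:
  side 1: 12 = 12
  side 2: 12 = 12
  side 3: 11 + 3 = 14
  side 4: 11 = 11
  side 5: 10 = 10
  side 6: 10 = 10
  side 7: 8 + 6 = 14
  side 8: 7 + 7 = 14
  side 9: 6 + 6 = 12
  side 10: 5 = 5
No arrangement into 9 tape sides stays within capacity, so 10 is optimal.

10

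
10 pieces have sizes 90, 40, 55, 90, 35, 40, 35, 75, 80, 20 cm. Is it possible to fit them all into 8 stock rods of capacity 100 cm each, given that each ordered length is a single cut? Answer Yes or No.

A valid assignment using 7 stock rods:
  stock rod 1: 90 = 90
  stock rod 2: 90 = 90
  stock rod 3: 80 + 20 = 100
  stock rod 4: 75 = 75
  stock rod 5: 55 + 40 = 95
  stock rod 6: 40 + 35 = 75
  stock rod 7: 35 = 35
That uses only 7 ≤ 8, so 8 stock rods are enough.

Yes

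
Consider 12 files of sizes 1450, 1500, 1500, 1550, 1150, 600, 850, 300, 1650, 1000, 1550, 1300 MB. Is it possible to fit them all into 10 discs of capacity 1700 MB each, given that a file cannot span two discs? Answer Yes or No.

A valid assignment using 10 discs:
  disc 1: 1650 = 1650
  disc 2: 1550 = 1550
  disc 3: 1550 = 1550
  disc 4: 1500 = 1500
  disc 5: 1500 = 1500
  disc 6: 1450 = 1450
  disc 7: 1300 + 300 = 1600
  disc 8: 1150 = 1150
  disc 9: 1000 + 600 = 1600
  disc 10: 850 = 850
Every load is within 1700 MB, so 10 discs suffice.

Yes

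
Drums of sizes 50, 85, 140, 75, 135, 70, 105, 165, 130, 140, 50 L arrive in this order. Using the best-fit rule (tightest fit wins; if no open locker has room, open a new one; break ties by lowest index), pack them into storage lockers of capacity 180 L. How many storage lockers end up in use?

  50 → locker 1 (new)  [load 50/180]
  85 → locker 1  [load 135/180]
  140 → locker 2 (new)  [load 140/180]
  75 → locker 3 (new)  [load 75/180]
  135 → locker 4 (new)  [load 135/180]
  70 → locker 3  [load 145/180]
  105 → locker 5 (new)  [load 105/180]
  165 → locker 6 (new)  [load 165/180]
  130 → locker 7 (new)  [load 130/180]
  140 → locker 8 (new)  [load 140/180]
  50 → locker 7  [load 180/180]
8 storage lockers opened.

8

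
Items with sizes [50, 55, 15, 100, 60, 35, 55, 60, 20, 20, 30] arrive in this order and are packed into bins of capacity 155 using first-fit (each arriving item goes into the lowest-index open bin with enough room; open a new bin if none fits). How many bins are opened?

  50 → bin 1 (new)  [load 50/155]
  55 → bin 1  [load 105/155]
  15 → bin 1  [load 120/155]
  100 → bin 2 (new)  [load 100/155]
  60 → bin 3 (new)  [load 60/155]
  35 → bin 1  [load 155/155]
  55 → bin 2  [load 155/155]
  60 → bin 3  [load 120/155]
  20 → bin 3  [load 140/155]
  20 → bin 4 (new)  [load 20/155]
  30 → bin 4  [load 50/155]
4 bins opened.

4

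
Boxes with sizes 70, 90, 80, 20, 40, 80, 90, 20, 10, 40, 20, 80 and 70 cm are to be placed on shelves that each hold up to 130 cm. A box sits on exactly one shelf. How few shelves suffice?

Total = 90 + 90 + 80 + 80 + 80 + 70 + 70 + 40 + 40 + 20 + 20 + 20 + 10 = 710 cm.
Lower bound: ⌈710/130⌉ = 6 shelves.
Also, 7 boxes each exceed 65 cm, and no two of those can share a shelf, so at least 7 shelves are needed.
A packing using 7 shelves:
  shelf 1: 90 + 40 = 130
  shelf 2: 90 + 40 = 130
  shelf 3: 80 + 20 + 20 + 10 = 130
  shelf 4: 80 + 20 = 100
  shelf 5: 80 = 80
  shelf 6: 70 = 70
  shelf 7: 70 = 70
This matches the lower bound, so 7 is optimal.

7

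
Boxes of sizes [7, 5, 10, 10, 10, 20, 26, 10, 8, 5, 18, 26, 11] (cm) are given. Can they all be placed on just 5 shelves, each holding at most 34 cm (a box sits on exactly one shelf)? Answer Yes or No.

Total = 166 cm; ⌈166/34⌉ = 5.
The bound of 5 does not rule out 5, but exhaustive search shows no assignment into 5 shelves of capacity 34 cm exists — the minimum is 6.

No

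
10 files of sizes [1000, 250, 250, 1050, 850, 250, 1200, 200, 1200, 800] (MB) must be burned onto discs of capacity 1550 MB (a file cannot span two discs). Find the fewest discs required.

Total = 1200 + 1200 + 1050 + 1000 + 850 + 800 + 250 + 250 + 250 + 200 = 7050 MB.
Lower bound: ⌈7050/1550⌉ = 5 discs.
Also, 6 files each exceed 775 MB, and no two of those can share a disc, so at least 6 discs are needed.
A packing using 6 discs:
  disc 1: 1200 + 250 = 1450
  disc 2: 1200 + 250 = 1450
  disc 3: 1050 + 250 + 200 = 1500
  disc 4: 1000 = 1000
  disc 5: 850 = 850
  disc 6: 800 = 800
This matches the lower bound, so 6 is optimal.

6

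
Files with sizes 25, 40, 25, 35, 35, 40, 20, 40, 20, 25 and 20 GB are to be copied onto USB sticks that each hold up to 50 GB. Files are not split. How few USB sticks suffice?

8

Total = 40 + 40 + 40 + 35 + 35 + 25 + 25 + 25 + 20 + 20 + 20 = 325 GB.
Lower bound: ⌈325/50⌉ = 7 USB sticks.
A packing using 8 USB sticks:
  USB stick 1: 40 = 40
  USB stick 2: 40 = 40
  USB stick 3: 40 = 40
  USB stick 4: 35 = 35
  USB stick 5: 35 = 35
  USB stick 6: 25 + 25 = 50
  USB stick 7: 25 + 20 = 45
  USB stick 8: 20 + 20 = 40
No arrangement into 7 USB sticks stays within capacity, so 8 is optimal.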